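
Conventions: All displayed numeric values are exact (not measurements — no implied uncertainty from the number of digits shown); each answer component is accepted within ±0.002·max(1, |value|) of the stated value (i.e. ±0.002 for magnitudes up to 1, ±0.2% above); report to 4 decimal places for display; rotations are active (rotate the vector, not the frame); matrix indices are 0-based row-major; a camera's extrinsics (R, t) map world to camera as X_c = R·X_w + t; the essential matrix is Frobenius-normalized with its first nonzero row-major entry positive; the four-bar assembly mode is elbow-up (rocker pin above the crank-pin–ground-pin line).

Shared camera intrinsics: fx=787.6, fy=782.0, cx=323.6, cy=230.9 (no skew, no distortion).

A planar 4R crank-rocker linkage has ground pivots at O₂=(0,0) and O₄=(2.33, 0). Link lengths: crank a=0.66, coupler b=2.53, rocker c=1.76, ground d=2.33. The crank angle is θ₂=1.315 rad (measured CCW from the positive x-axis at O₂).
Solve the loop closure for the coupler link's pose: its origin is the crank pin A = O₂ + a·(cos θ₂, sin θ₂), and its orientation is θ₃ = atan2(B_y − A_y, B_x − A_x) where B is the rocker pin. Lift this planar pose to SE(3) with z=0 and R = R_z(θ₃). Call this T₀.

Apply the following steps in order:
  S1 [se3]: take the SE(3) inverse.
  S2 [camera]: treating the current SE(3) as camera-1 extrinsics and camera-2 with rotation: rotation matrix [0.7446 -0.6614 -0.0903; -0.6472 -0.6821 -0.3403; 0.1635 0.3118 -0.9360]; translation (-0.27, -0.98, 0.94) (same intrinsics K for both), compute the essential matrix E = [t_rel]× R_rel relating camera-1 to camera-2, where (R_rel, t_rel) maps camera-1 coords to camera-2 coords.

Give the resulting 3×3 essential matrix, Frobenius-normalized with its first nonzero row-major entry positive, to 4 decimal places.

matrix = [0.2104 0.0226 0.6442; 0.2119 -0.3385 -0.2251; 0.3792 -0.4312 0.0197]

source (fourbar_fk): coupler pose = R=[0.8970 -0.4420 0.0000; 0.4420 0.8970 0.0000; 0.0000 0.0000 1.0000], t=(0.1670, 0.6385, 0.0000)
after S1 (invert_se3): R=[0.8970 0.4420 0.0000; -0.4420 0.8970 0.0000; 0.0000 0.0000 1.0000], t=(-0.4320, -0.4990, 0.0000)
after S2 (essential): [0.2104 0.0226 0.6442; 0.2119 -0.3385 -0.2251; 0.3792 -0.4312 0.0197]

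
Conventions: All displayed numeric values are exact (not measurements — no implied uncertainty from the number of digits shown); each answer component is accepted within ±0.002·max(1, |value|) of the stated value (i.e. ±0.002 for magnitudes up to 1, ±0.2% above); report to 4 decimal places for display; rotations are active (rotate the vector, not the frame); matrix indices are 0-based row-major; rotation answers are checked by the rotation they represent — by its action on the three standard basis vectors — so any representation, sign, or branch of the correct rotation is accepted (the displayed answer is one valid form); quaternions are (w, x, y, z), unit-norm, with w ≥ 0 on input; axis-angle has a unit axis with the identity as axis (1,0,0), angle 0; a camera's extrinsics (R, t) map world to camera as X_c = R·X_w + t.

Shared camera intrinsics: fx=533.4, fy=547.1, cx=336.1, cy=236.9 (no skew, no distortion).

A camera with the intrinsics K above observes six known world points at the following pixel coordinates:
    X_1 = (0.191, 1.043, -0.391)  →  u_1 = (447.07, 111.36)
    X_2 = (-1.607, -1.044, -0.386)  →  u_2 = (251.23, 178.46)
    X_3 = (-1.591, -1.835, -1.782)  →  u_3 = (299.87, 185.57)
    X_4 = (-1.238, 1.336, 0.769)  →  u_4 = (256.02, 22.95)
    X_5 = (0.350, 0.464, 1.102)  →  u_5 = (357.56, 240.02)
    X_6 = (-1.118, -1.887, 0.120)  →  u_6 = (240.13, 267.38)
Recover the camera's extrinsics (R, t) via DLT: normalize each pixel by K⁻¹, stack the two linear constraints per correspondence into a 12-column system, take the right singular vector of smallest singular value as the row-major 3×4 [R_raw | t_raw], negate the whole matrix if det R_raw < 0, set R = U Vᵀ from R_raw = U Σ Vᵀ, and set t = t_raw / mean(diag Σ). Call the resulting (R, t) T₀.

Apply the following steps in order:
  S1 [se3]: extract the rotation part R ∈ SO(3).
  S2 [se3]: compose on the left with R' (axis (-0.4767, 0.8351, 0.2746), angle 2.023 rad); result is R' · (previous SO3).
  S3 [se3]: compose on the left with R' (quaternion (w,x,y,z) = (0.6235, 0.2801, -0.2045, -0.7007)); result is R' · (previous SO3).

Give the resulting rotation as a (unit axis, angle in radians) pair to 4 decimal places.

source (pnp_recover): camera pose = R=[0.7861 0.3166 -0.5308; 0.5745 -0.6910 0.4387; -0.2279 -0.6498 -0.7251], t=(0.3300, -0.3400, 5.3307)
after S1 (rot_of_se3): [0.7861 0.3166 -0.5308; 0.5745 -0.6910 0.4387; -0.2279 -0.6498 -0.7251]
after S2 (compose_so3): [-0.6857 0.1651 -0.7089; -0.1037 -0.9862 -0.1294; -0.7205 -0.0152 0.6933]
after S3 (compose_so3): [0.4328 -0.7497 -0.5007; 0.7372 -0.0253 0.6751; -0.5188 -0.6613 0.5418]

rotation (axis_angle) = ((-0.6684, 0.0091, 0.7437), 1.5962)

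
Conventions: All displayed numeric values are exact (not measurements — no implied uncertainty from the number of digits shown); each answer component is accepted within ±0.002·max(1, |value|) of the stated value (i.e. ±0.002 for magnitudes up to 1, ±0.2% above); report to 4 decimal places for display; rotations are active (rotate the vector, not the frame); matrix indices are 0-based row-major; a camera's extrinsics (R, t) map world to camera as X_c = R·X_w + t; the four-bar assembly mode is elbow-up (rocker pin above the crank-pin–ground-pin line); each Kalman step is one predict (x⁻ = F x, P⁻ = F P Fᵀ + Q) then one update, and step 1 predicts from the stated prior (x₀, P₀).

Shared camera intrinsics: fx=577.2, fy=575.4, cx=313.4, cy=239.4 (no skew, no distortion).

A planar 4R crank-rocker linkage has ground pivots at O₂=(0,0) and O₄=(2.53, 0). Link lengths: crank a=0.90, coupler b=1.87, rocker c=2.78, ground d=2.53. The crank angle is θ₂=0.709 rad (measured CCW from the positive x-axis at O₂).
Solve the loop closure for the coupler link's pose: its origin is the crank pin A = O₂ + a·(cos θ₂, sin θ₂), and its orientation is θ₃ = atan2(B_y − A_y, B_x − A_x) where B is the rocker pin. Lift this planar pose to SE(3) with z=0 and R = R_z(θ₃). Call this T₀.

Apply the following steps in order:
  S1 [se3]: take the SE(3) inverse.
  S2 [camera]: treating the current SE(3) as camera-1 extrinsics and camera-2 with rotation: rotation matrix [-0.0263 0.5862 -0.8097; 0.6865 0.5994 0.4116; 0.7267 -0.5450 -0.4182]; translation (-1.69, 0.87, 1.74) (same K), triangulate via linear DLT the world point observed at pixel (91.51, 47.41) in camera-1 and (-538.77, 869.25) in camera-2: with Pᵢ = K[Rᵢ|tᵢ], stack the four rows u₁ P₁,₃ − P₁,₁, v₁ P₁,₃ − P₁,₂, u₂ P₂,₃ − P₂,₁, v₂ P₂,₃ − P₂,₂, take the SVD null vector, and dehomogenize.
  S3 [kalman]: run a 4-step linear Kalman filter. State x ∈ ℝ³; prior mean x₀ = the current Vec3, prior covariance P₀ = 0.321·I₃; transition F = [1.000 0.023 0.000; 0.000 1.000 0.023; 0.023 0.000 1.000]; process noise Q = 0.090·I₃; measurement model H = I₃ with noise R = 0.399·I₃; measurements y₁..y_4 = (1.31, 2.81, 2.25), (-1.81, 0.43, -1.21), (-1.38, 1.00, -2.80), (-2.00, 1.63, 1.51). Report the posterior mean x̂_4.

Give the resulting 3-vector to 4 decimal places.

result = (-1.1072, 1.2238, 0.0809)

source (fourbar_fk): coupler pose = R=[0.2390 -0.9710 0.0000; 0.9710 0.2390 0.0000; 0.0000 0.0000 1.0000], t=(0.6831, 0.5860, 0.0000)
after S1 (invert_se3): R=[0.2390 0.9710 0.0000; -0.9710 0.2390 -0.0000; 0.0000 0.0000 1.0000], t=(-0.7322, 0.5233, 0.0000)
after S2 (triangulate): (0.9966, -0.0259, 1.3506)
after S3 (kf_track): (-1.1072, 1.2238, 0.0809)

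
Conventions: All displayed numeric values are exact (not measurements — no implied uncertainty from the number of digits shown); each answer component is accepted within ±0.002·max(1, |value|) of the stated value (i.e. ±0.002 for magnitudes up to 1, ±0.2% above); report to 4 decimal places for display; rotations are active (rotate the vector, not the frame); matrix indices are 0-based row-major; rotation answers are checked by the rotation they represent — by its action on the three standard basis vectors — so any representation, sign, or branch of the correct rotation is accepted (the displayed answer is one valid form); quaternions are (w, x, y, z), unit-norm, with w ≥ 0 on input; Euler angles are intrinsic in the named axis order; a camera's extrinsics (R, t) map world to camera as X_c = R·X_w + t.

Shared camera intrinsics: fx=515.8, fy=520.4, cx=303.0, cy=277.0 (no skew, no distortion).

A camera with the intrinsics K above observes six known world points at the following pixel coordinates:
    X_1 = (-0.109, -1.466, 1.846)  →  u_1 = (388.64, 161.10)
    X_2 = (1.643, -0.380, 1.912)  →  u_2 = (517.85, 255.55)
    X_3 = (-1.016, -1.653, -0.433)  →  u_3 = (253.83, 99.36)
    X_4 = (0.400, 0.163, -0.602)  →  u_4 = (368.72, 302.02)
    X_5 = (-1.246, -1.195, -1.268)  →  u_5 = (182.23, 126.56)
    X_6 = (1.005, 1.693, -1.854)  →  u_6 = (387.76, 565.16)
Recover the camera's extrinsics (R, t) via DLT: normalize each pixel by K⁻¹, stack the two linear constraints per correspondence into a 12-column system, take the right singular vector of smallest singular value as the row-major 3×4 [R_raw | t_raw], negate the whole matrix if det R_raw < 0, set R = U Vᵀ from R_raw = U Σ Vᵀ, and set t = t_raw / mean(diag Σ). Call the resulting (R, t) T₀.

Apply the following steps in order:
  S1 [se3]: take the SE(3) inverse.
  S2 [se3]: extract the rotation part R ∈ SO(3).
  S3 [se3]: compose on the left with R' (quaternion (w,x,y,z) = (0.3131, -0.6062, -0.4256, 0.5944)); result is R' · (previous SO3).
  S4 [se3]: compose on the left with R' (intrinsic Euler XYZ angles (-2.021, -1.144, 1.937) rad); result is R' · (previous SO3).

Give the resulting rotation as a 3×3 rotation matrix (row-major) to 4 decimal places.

source (pnp_recover): camera pose = R=[0.9280 -0.0963 0.3600; 0.1179 0.9923 -0.0385; -0.3535 0.0782 0.9321], t=(0.4500, -0.0100, 5.3102)
after S1 (invert_se3): R=[0.9280 0.1179 -0.3535; -0.0963 0.9923 0.0782; 0.3600 -0.0385 0.9321], t=(1.4610, -0.3619, -5.1123)
after S2 (rot_of_se3): [0.9280 0.1179 -0.3535; -0.0963 0.9923 0.0782; 0.3600 -0.0385 0.9321]
after S3 (compose_so3): [-0.4332 0.1726 -0.8846; 0.8213 -0.3286 -0.4663; -0.3712 -0.9286 0.0006]
after S4 (compose_so3): [0.0847 0.9467 0.3108; -0.3357 -0.2666 0.9035; 0.9382 -0.1808 0.2952]

rotation (matrix) = ((0.0847, 0.9467, 0.3108), (-0.3357, -0.2666, 0.9035), (0.9382, -0.1808, 0.2952))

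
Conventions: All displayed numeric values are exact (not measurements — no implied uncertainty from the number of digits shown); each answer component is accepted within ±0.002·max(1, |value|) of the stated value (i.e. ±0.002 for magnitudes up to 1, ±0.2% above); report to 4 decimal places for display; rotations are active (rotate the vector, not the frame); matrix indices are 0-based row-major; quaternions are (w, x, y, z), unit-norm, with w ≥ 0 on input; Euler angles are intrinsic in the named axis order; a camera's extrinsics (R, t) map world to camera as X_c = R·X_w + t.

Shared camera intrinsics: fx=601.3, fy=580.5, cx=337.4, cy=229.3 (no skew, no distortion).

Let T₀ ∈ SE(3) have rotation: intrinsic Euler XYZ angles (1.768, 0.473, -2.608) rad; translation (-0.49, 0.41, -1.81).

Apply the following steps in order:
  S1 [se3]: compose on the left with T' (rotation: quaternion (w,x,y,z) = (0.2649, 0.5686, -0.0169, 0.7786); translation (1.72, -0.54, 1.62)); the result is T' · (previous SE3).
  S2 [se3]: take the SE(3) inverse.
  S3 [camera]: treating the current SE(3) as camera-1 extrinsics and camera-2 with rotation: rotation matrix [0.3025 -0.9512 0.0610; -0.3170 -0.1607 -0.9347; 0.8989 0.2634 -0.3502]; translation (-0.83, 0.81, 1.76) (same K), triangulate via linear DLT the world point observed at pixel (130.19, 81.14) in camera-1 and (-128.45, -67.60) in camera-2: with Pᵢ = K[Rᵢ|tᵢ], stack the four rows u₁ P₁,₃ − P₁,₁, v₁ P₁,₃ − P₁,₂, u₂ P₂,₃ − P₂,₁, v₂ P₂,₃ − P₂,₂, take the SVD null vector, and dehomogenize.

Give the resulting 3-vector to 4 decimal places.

after S1 (compose_se3): R=[-0.2182 -0.9676 0.1270; 0.1319 0.0996 0.9862; -0.9669 0.2320 0.1059], t=(0.0609, -0.4920, 0.6559)
after S2 (invert_se3): R=[-0.2182 0.1319 -0.9669; -0.9676 0.0996 0.2320; 0.1270 0.9862 0.1059], t=(0.7124, -0.0441, 0.4081)
after S3 (triangulate): (1.2353, 1.9014, 1.6493)

result = (1.2353, 1.9014, 1.6493)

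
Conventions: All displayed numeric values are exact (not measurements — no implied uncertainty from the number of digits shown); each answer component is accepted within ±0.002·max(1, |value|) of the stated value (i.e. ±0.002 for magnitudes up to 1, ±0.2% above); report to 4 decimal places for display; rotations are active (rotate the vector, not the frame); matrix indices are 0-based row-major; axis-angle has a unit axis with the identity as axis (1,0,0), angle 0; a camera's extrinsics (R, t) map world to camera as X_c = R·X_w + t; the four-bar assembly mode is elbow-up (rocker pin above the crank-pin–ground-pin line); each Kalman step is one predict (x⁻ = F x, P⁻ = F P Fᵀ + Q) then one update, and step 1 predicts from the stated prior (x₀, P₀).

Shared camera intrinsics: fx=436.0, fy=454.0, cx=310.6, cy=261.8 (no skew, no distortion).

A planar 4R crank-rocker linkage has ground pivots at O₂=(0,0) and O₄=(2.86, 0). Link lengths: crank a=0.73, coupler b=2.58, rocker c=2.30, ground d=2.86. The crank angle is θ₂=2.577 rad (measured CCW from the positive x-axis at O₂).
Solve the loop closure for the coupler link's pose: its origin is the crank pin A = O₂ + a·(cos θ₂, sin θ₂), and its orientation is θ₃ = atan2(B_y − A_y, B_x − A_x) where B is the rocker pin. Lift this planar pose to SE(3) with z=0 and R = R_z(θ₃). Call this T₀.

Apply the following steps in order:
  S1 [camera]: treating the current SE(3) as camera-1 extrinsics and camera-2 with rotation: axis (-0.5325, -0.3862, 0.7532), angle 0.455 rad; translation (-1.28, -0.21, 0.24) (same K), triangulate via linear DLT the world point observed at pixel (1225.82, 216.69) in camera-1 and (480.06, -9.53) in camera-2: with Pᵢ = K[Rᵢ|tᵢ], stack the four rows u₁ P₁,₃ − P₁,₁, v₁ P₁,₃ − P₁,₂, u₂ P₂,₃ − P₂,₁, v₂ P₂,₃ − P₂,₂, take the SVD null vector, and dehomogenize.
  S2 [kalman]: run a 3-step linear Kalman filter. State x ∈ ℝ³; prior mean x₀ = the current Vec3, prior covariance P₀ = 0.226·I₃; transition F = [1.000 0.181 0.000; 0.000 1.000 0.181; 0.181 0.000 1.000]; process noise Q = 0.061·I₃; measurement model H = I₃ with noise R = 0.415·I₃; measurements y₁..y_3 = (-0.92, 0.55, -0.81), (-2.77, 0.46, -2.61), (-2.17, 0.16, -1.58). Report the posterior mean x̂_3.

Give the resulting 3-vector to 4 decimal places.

source (fourbar_fk): coupler pose = R=[0.8224 -0.5690 0.0000; 0.5690 0.8224 0.0000; 0.0000 0.0000 1.0000], t=(-0.6167, 0.3906, 0.0000)
after S1 (triangulate): (1.7169, -1.7664, 0.8576)
after S2 (kf_track): (-1.3903, -0.5160, -1.1514)

result = (-1.3903, -0.5160, -1.1514)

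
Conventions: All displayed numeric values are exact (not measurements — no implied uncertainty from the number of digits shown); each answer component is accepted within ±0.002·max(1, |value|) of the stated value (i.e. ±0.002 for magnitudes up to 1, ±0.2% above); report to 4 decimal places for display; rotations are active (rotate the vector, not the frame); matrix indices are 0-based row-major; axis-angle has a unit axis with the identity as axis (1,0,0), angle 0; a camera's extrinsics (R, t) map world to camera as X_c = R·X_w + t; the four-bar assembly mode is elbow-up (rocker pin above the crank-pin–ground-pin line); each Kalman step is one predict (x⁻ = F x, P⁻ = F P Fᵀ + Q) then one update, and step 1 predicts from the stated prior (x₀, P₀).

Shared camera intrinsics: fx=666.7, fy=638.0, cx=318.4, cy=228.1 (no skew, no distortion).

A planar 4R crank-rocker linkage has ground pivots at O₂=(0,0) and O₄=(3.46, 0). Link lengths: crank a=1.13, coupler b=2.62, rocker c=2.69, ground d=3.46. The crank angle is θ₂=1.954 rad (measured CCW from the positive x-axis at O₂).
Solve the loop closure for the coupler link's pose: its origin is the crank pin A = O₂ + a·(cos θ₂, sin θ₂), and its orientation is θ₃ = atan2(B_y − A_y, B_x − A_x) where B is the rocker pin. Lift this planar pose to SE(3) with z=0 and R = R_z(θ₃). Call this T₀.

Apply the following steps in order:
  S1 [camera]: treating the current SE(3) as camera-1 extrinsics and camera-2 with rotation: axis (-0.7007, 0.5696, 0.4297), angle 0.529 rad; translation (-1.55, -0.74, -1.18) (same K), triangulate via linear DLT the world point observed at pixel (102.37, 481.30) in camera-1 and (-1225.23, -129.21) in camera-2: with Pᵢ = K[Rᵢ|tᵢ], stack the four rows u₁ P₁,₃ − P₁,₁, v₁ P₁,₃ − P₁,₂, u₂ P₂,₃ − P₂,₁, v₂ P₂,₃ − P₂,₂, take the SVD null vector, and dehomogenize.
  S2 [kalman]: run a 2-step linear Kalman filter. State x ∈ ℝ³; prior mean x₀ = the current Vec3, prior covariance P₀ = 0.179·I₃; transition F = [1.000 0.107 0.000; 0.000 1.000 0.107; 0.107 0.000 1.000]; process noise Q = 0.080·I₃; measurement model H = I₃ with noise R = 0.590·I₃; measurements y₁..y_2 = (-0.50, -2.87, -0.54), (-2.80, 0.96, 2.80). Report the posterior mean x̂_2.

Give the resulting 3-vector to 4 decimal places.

source (fourbar_fk): coupler pose = R=[0.8963 -0.4434 0.0000; 0.4434 0.8963 0.0000; 0.0000 0.0000 1.0000], t=(-0.4225, 1.0480, 0.0000)
after S1 (triangulate): (-0.2891, -0.2406, 1.7744)
after S2 (kf_track): (-1.1598, -0.2978, 1.5100)

result = (-1.1598, -0.2978, 1.5100)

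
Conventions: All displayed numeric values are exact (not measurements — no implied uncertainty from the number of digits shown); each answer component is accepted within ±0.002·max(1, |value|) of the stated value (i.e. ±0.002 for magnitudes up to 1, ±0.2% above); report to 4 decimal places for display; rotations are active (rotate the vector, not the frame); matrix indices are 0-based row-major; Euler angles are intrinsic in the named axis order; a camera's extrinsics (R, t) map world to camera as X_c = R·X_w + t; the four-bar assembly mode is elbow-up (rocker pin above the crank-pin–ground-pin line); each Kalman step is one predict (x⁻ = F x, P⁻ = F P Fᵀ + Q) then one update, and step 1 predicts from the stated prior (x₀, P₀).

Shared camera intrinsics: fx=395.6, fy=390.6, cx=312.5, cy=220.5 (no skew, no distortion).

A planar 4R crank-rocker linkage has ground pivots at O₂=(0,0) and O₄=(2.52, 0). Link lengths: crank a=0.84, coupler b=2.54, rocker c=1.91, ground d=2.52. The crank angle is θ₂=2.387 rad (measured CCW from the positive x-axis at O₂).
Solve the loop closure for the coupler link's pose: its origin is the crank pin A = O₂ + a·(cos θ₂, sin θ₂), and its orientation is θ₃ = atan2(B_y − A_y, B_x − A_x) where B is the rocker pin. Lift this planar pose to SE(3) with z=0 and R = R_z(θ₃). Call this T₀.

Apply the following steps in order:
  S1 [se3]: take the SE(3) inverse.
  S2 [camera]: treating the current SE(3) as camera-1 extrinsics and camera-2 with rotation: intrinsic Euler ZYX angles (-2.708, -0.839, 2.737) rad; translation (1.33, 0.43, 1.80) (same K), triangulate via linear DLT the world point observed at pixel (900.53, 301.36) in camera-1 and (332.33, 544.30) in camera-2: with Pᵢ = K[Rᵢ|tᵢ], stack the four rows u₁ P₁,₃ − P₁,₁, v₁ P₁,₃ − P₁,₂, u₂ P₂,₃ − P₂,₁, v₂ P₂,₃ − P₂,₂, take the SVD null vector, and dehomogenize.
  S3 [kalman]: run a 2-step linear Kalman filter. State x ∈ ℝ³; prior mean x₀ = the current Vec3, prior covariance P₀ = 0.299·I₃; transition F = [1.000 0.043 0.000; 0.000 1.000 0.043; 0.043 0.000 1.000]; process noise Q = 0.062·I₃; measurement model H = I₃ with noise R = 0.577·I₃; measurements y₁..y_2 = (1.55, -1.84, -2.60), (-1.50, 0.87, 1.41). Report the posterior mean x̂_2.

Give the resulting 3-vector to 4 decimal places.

result = (0.1478, 0.3588, 0.1847)

source (fourbar_fk): coupler pose = R=[0.8954 -0.4453 0.0000; 0.4453 0.8954 0.0000; 0.0000 0.0000 1.0000], t=(-0.6120, 0.5754, 0.0000)
after S1 (invert_se3): R=[0.8954 0.4453 0.0000; -0.4453 0.8954 0.0000; 0.0000 0.0000 1.0000], t=(0.2917, -0.7877, 0.0000)
after S2 (triangulate): (0.5457, 1.3673, 0.9346)
after S3 (kf_track): (0.1478, 0.3588, 0.1847)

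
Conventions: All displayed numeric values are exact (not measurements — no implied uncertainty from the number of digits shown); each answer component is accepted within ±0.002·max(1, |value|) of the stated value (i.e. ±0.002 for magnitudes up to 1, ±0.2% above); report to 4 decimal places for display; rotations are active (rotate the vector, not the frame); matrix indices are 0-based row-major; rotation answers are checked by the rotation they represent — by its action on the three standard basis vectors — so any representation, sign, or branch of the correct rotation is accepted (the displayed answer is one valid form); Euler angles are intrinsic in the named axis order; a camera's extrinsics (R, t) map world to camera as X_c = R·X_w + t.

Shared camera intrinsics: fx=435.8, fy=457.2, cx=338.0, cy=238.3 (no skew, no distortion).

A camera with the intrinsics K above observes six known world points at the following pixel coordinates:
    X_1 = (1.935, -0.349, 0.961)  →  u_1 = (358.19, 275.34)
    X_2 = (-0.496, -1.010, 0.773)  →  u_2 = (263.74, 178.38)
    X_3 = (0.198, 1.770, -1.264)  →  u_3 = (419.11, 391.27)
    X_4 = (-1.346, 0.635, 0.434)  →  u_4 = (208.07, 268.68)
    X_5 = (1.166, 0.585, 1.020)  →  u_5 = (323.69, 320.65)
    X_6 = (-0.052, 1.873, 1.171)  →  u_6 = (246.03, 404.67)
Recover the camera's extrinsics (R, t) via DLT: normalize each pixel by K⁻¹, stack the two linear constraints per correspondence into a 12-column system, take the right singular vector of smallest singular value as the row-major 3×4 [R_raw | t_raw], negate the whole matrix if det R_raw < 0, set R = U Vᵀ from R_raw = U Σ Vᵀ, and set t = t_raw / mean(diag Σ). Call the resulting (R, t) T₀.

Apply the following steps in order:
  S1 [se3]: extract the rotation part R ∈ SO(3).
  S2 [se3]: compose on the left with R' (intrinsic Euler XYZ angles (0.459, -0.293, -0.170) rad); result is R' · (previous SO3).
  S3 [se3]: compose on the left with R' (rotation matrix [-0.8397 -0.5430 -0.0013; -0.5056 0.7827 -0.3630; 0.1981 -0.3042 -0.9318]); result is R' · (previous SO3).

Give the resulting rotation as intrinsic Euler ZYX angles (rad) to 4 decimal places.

rotation (euler_zyx) = (-1.9769, 0.7069, -2.6953)

source (pnp_recover): camera pose = R=[0.6564 -0.0398 -0.7534; 0.3296 0.9134 0.2390; 0.6786 -0.4052 0.6126], t=(-0.2000, 0.0800, 5.7196)
after S1 (rot_of_se3): [0.6564 -0.0398 -0.7534; 0.3296 0.9134 0.2390; 0.6786 -0.4052 0.6126]
after S2 (compose_so3): [0.4767 0.2274 -0.8491; -0.1861 0.9702 0.1554; 0.8591 0.0839 0.5048]
after S3 (compose_so3): [-0.3004 -0.7179 0.6280; -0.6985 0.6139 0.3677; -0.6495 -0.3282 -0.6859]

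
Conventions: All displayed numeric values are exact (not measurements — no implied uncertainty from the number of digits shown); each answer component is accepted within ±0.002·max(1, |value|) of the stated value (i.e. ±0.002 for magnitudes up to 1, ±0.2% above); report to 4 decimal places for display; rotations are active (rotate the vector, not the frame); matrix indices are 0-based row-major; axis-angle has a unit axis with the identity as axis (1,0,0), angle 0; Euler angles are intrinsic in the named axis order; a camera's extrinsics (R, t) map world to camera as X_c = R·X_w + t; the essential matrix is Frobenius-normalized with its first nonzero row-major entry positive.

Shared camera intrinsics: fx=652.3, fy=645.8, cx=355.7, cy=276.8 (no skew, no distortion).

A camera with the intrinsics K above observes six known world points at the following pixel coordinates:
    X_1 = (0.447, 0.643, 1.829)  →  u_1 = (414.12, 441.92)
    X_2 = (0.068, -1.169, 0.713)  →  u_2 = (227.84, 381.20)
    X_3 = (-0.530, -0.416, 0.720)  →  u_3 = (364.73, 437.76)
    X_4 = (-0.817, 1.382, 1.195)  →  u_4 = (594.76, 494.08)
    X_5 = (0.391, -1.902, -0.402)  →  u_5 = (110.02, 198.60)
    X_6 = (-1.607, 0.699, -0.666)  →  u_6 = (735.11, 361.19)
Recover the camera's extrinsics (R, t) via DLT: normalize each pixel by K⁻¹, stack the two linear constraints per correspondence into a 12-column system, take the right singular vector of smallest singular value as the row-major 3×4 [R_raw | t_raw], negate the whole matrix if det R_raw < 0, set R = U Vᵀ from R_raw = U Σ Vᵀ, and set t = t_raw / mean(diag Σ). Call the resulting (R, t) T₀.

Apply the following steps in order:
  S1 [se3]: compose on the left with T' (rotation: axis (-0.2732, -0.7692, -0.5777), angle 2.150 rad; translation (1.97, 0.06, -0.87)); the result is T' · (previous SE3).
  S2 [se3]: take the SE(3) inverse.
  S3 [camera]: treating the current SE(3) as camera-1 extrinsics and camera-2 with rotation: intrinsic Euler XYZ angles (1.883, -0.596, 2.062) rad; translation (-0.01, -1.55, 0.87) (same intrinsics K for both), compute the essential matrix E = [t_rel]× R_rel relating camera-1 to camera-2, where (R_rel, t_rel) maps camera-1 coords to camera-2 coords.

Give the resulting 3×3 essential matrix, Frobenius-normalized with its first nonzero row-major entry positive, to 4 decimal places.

source (pnp_recover): camera pose = R=[-0.3125 0.9288 -0.1992; -0.5142 0.0109 0.8576; 0.7987 0.3704 0.4742], t=(0.4201, 0.1201, 4.2702)
after S1 (compose_se3): R=[-0.5999 -0.5403 0.5901; 0.5920 0.1963 0.7817; -0.5382 0.8182 0.2021], t=(0.1797, 3.9501, -0.5743)
after S2 (invert_se3): R=[-0.5999 0.5920 -0.5382; -0.5403 0.1963 0.8182; 0.5901 0.7817 0.2021], t=(-2.5397, -0.2086, -3.0777)
after S3 (essential): [0.1899 0.2421 -0.0821; 0.3730 0.4829 -0.1620; 0.5382 -0.4488 -0.0947]

matrix = [0.1899 0.2421 -0.0821; 0.3730 0.4829 -0.1620; 0.5382 -0.4488 -0.0947]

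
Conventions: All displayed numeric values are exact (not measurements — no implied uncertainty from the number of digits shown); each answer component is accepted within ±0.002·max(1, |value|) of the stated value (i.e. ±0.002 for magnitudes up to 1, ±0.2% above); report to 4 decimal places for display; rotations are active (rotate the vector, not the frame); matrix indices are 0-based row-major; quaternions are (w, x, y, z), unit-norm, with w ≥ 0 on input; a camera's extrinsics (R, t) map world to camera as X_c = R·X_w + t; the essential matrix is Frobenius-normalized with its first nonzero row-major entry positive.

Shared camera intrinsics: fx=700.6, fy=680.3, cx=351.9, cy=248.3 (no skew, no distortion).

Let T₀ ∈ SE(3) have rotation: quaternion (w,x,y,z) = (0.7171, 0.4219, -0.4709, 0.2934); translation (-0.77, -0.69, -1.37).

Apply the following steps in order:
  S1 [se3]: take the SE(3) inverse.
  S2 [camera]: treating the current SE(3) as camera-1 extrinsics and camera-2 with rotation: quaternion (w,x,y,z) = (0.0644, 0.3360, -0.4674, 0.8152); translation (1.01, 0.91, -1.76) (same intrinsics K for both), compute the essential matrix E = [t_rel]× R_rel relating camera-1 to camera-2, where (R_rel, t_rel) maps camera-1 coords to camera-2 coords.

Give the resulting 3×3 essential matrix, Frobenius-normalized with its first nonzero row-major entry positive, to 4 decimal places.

after S1 (invert_se3): R=[0.3844 0.0234 0.9229; -0.8181 0.4719 0.3287; -0.4278 -0.8814 0.2006], t=(1.5765, 0.1460, -0.6628)
after S2 (essential): [0.0957 0.5200 -0.4030; 0.1903 0.0803 0.4503; 0.2750 0.3829 0.3005]

matrix = [0.0957 0.5200 -0.4030; 0.1903 0.0803 0.4503; 0.2750 0.3829 0.3005]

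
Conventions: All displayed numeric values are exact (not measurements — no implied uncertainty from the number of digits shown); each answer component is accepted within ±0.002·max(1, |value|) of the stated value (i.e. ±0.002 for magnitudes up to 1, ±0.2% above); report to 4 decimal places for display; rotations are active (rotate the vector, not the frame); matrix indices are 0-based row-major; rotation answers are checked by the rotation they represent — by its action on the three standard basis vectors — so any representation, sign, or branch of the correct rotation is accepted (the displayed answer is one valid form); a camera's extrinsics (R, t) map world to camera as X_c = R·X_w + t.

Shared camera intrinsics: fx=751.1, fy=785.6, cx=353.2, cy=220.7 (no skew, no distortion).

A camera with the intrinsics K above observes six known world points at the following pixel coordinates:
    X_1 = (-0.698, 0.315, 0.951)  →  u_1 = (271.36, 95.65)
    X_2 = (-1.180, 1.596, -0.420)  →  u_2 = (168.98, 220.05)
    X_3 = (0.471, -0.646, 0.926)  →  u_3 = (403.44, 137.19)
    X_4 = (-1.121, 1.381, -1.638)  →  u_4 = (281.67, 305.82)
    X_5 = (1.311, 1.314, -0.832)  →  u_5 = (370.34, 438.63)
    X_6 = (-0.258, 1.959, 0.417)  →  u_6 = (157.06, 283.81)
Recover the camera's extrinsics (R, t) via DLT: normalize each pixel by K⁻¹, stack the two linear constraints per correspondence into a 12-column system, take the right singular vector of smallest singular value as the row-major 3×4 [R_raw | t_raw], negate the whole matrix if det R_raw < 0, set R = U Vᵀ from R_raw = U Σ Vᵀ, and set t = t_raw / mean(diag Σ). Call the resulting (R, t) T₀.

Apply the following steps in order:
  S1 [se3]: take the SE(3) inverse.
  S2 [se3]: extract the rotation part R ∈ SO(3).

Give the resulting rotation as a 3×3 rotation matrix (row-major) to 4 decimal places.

source (pnp_recover): camera pose = R=[0.3600 -0.7848 -0.5045; 0.6833 0.5900 -0.4301; 0.6352 -0.1899 0.7486], t=(0.2800, -0.3200, 6.2004)
after S1 (invert_se3): R=[0.3600 0.6833 0.6352; -0.7848 0.5900 -0.1899; -0.5045 -0.4301 0.7486], t=(-3.8205, 1.5862, -4.6382)
after S2 (rot_of_se3): [0.3600 0.6833 0.6352; -0.7848 0.5900 -0.1899; -0.5045 -0.4301 0.7486]

rotation (matrix) = ((0.3600, 0.6833, 0.6352), (-0.7848, 0.5900, -0.1899), (-0.5045, -0.4301, 0.7486))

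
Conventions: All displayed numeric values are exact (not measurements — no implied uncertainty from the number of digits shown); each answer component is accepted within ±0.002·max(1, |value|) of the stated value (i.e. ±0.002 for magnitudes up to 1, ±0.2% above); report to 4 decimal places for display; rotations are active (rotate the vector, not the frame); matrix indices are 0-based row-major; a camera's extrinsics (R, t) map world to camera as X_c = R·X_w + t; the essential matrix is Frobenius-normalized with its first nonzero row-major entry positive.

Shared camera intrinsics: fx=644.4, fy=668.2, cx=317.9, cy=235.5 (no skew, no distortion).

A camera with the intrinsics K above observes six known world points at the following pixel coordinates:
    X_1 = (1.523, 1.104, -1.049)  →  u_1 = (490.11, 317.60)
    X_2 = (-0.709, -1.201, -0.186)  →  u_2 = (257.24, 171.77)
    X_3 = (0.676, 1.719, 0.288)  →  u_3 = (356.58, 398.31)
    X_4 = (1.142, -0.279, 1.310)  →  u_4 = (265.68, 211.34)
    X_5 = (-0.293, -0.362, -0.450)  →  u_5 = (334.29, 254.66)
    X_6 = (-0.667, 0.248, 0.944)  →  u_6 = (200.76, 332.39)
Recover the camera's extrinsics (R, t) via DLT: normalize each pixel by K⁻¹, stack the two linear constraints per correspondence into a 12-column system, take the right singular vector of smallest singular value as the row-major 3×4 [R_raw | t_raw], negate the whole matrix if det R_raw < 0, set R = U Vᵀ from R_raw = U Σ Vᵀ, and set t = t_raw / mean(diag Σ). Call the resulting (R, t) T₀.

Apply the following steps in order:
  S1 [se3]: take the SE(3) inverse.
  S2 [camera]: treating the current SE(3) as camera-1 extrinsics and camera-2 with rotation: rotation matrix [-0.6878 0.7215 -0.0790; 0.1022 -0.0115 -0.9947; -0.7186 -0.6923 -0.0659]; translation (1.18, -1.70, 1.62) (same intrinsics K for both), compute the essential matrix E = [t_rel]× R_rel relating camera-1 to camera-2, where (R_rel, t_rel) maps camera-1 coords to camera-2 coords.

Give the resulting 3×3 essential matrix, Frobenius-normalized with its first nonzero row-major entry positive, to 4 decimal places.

matrix = [0.1748 0.5907 -0.3349; -0.0446 0.1189 -0.0032; -0.5318 0.3259 0.3212]

source (pnp_recover): camera pose = R=[0.5006 0.2061 -0.8408; -0.3644 0.9312 0.0112; 0.7852 0.3008 0.5413], t=(-0.0200, 0.3901, 5.9711)
after S1 (invert_se3): R=[0.5006 -0.3644 0.7852; 0.2061 0.9312 0.3008; -0.8408 0.0112 0.5413], t=(-4.5365, -2.1551, -3.2532)
after S2 (essential): [0.1748 0.5907 -0.3349; -0.0446 0.1189 -0.0032; -0.5318 0.3259 0.3212]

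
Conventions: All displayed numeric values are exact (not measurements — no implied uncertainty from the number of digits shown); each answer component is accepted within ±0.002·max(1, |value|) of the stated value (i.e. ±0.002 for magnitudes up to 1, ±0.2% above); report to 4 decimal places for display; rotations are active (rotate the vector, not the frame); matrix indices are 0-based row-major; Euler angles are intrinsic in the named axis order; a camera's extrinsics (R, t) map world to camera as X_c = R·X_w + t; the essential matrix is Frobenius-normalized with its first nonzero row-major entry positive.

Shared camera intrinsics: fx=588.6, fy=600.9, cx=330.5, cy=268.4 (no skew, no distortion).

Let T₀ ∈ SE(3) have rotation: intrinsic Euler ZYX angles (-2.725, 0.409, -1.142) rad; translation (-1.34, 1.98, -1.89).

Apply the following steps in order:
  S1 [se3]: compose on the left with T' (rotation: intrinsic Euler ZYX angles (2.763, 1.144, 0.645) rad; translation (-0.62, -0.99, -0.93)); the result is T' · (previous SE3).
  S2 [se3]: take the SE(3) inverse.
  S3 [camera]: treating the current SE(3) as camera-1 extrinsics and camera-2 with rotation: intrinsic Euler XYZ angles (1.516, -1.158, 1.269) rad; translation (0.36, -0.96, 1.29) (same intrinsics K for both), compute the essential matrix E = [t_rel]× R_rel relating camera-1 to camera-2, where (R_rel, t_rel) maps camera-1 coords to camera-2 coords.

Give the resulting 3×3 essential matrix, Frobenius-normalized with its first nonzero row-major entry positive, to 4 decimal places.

matrix = [0.5226 0.1623 0.3744; 0.1559 0.1249 0.1607; 0.3505 -0.5793 -0.1902]

after S1 (compose_se3): R=[0.8016 0.3746 0.4659; -0.2569 -0.4878 0.8343; 0.5398 -0.7885 -0.2948], t=(-0.8388, -3.8286, 0.1574)
after S2 (invert_se3): R=[0.8016 -0.2569 0.5398; 0.3746 -0.4878 -0.7885; 0.4659 0.8343 -0.2948], t=(-0.3961, -1.4293, 3.6314)
after S3 (essential): [0.5226 0.1623 0.3744; 0.1559 0.1249 0.1607; 0.3505 -0.5793 -0.1902]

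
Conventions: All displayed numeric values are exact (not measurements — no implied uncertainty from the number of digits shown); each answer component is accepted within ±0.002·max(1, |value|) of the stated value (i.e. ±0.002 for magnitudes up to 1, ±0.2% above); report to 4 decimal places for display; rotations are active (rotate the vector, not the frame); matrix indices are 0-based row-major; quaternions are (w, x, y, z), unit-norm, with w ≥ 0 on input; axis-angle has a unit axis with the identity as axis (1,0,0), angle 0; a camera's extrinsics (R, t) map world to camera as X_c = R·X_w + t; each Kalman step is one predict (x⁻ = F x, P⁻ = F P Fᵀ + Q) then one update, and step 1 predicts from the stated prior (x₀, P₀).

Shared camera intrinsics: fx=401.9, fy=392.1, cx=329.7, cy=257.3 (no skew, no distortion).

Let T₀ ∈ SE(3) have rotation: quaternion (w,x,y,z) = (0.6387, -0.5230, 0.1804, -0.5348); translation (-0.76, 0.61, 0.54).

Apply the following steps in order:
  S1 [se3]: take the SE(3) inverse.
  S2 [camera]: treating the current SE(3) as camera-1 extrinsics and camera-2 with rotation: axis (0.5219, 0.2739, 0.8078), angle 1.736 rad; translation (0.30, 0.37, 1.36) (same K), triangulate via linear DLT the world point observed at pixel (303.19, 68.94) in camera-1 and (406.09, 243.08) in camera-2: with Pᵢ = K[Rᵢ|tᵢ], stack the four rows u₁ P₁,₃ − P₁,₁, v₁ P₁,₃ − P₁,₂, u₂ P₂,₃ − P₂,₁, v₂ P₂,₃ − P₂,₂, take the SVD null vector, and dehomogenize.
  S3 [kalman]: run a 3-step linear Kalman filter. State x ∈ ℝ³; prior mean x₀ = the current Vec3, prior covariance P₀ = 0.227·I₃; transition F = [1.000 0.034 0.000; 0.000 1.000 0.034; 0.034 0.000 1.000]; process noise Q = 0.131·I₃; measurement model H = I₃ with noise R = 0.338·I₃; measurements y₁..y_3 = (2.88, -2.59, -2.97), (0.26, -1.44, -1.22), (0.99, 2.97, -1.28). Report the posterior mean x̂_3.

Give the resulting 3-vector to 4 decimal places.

result = (0.9417, 0.8183, -1.0429)

after S1 (invert_se3): R=[0.3629 -0.8718 0.3290; 0.4944 -0.1191 -0.8610; 0.7898 0.4751 0.3879], t=(0.6300, 0.9134, 0.1010)
after S2 (triangulate): (0.0767, 1.5440, 1.7748)
after S3 (kf_track): (0.9417, 0.8183, -1.0429)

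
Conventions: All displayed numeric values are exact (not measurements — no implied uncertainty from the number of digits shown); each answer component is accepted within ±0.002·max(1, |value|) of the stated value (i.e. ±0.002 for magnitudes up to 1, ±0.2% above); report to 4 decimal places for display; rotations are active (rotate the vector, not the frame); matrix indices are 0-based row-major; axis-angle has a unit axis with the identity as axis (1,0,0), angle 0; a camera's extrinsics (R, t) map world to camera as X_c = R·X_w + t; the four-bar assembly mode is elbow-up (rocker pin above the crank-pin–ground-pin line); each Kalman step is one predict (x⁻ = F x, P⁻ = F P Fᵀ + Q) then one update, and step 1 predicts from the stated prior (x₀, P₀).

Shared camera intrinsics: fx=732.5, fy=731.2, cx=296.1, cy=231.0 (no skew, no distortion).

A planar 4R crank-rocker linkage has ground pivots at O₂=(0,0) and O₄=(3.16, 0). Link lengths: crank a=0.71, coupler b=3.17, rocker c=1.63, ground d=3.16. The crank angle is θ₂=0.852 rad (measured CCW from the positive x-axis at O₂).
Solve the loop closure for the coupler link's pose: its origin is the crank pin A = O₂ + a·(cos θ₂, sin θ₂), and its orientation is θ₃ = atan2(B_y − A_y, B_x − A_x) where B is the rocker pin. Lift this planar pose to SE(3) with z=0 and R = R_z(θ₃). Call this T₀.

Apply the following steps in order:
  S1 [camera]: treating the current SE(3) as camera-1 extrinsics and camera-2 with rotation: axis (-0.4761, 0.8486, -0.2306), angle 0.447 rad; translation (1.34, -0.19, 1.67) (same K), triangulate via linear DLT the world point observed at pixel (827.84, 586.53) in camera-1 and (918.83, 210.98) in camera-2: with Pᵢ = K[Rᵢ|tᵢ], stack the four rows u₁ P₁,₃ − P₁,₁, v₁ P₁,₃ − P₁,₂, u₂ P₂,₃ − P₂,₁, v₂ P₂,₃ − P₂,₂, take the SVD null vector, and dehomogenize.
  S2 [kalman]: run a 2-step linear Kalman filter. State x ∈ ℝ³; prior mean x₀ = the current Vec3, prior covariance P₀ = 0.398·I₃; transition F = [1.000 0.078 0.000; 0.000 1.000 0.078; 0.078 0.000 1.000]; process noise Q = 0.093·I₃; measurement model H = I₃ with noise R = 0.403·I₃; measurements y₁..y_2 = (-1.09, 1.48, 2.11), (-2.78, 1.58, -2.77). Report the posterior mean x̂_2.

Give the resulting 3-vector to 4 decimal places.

result = (-1.4458, 1.1039, -0.2700)

source (fourbar_fk): coupler pose = R=[0.9414 -0.3373 0.0000; 0.3373 0.9414 0.0000; 0.0000 0.0000 1.0000], t=(0.4675, 0.5343, 0.0000)
after S1 (triangulate): (0.5032, -0.0631, 1.3259)
after S2 (kf_track): (-1.4458, 1.1039, -0.2700)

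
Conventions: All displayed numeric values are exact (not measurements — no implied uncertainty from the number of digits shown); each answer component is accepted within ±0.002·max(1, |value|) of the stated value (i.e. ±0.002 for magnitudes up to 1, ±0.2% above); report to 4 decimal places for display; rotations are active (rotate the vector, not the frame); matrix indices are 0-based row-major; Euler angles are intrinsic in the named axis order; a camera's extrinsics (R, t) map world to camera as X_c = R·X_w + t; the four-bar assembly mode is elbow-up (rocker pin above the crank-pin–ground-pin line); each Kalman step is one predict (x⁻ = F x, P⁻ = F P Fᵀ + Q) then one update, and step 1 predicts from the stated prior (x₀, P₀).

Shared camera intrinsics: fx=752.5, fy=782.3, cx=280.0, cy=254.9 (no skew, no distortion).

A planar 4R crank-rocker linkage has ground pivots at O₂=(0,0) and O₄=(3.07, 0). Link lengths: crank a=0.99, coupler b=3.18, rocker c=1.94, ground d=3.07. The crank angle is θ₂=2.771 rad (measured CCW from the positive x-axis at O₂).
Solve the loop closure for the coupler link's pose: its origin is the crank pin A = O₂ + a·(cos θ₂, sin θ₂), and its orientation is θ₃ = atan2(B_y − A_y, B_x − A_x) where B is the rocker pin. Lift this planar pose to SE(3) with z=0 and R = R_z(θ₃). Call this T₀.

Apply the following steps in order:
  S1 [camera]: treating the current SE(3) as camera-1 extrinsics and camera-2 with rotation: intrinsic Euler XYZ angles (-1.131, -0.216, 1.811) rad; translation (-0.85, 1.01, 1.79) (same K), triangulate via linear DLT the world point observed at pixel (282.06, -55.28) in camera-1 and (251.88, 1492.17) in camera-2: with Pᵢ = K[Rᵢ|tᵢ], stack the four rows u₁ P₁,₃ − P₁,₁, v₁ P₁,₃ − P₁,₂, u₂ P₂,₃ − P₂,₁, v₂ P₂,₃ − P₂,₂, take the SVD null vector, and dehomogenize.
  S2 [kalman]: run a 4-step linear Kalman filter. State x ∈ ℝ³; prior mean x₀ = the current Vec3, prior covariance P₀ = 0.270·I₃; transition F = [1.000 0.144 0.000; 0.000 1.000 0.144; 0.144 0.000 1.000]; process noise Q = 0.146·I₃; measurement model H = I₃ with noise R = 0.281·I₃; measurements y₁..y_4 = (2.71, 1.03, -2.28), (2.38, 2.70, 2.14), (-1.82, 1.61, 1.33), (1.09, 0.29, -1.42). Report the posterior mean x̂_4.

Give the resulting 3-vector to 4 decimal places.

source (fourbar_fk): coupler pose = R=[0.9184 -0.3957 0.0000; 0.3957 0.9184 0.0000; 0.0000 0.0000 1.0000], t=(-0.9228, 0.3585, 0.0000)
after S1 (triangulate): (0.4454, -1.3101, 1.6858)
after S2 (kf_track): (0.6825, 0.9478, -0.1136)

result = (0.6825, 0.9478, -0.1136)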